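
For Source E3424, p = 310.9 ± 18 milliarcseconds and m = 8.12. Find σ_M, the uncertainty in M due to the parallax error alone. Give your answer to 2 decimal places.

σ_M = 0.13 mag

M = m − 5 log₁₀ d + 5 = m + 5 log₁₀ p + 5, so ∂M/∂p = 5/(p ln 10).
σ_M = (5/ln 10) · (σ_p/p) = 2.1715 × 18/310.9 = 2.1715 × 0.057896 = 0.12572.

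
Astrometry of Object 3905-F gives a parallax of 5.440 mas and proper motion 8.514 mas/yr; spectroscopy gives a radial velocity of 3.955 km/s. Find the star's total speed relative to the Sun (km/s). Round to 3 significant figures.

d = 1/p = 1/0.005440″ = 183.82 pc.
μ = 8.514 mas/yr = 0.008514 ″/yr.
v_t = 4.740 μ d = 4.740 × 0.008514 × 183.82 = 7.4183 km/s.
v = √(v_r² + v_t²) = √(3.955² + 7.4183²) = √70.6732 = 8.4067 km/s.

8.41 km/s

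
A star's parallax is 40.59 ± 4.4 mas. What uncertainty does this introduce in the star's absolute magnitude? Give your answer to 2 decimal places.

M = m − 5 log₁₀ d + 5 = m + 5 log₁₀ p + 5, so ∂M/∂p = 5/(p ln 10).
σ_M = (5/ln 10) · (σ_p/p) = 2.1715 × 4.4/40.59 = 2.1715 × 0.1084 = 0.23539.

σ_M = 0.24 mag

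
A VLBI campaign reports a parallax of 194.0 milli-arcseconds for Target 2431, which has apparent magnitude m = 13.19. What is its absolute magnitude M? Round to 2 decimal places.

M = 14.63

d = 1/p = 1/0.1940″ = 5.1546 pc.
m − M = 5 log₁₀(5.1546) − 5 = 3.5610 − 5 = -1.4390.
M = m − (m − M) = 13.19 − (-1.4390) = 14.63.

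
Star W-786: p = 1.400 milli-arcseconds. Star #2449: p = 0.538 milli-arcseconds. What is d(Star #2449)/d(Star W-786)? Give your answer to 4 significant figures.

2.602

Since d = 1/p, d_B/d_A = p_A/p_B.
= 1.400 / 0.538 = 2.6022.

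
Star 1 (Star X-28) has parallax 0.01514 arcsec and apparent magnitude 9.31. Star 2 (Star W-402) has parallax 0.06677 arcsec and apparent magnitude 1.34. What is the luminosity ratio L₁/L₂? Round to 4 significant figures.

L₁/L₂ = 0.01262

d₁ = 1/p₁ = 1/0.01514″ = 66.05 pc; d₂ = 1/p₂ = 1/0.06677″ = 14.977 pc.
M₁ = m₁ − 5 log₁₀ d₁ + 5 = 9.31 − 9.0994 + 5 = 5.2106.
M₂ = 1.34 − 5.8771 + 5 = 0.4629.
L₁/L₂ = 10^(0.4(M₂ − M₁)) = 10^(0.4 × (-4.7477)) = 10^(-1.89908) = 0.012616.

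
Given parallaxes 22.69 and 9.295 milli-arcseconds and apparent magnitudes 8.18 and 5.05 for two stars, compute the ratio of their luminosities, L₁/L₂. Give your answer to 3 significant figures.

d₁ = 1/p₁ = 1/0.02269″ = 44.072 pc; d₂ = 1/p₂ = 1/0.009295″ = 107.58 pc.
M₁ = m₁ − 5 log₁₀ d₁ + 5 = 8.18 − 8.2208 + 5 = 4.9592.
M₂ = 5.05 − 10.1587 + 5 = -0.1087.
L₁/L₂ = 10^(0.4(M₂ − M₁)) = 10^(0.4 × (-5.0679)) = 10^(-2.02716) = 0.0093938.

L₁/L₂ = 0.00939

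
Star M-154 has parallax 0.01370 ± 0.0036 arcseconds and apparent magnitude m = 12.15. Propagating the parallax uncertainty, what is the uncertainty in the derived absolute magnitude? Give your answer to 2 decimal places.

σ_M = 0.57 mag

M = m − 5 log₁₀ d + 5 = m + 5 log₁₀ p + 5, so ∂M/∂p = 5/(p ln 10).
σ_M = (5/ln 10) · (σ_p/p) = 2.1715 × 0.0036/0.01370 = 2.1715 × 0.26277 = 0.57061.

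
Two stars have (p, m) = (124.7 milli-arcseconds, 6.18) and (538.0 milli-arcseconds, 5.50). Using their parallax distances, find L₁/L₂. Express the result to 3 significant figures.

d₁ = 1/p₁ = 1/0.1247″ = 8.0192 pc; d₂ = 1/p₂ = 1/0.5380″ = 1.8587 pc.
M₁ = m₁ − 5 log₁₀ d₁ + 5 = 6.18 − 4.5207 + 5 = 6.6593.
M₂ = 5.50 − 1.3460 + 5 = 9.1540.
L₁/L₂ = 10^(0.4(M₂ − M₁)) = 10^(0.4 × 2.4947) = 10^0.99788 = 9.9513.

L₁/L₂ = 9.95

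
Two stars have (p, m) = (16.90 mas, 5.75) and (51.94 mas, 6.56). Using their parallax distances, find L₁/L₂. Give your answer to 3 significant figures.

L₁/L₂ = 19.9

d₁ = 1/p₁ = 1/0.01690″ = 59.172 pc; d₂ = 1/p₂ = 1/0.05194″ = 19.253 pc.
M₁ = m₁ − 5 log₁₀ d₁ + 5 = 5.75 − 8.8606 + 5 = 1.8894.
M₂ = 6.56 − 6.4225 + 5 = 5.1375.
L₁/L₂ = 10^(0.4(M₂ − M₁)) = 10^(0.4 × 3.2481) = 10^1.29924 = 19.918.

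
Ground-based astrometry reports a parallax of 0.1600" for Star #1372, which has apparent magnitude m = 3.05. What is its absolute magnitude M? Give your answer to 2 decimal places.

d = 1/p = 1/0.1600″ = 6.25 pc.
m − M = 5 log₁₀(6.25) − 5 = 3.9794 − 5 = -1.0206.
M = m − (m − M) = 3.05 − (-1.0206) = 4.07.

M = 4.07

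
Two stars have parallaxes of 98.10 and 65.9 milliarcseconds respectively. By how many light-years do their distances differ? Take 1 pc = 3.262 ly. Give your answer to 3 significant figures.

16.2 ly

d_A = 1/0.09810″ = 10.194 pc; d_B = 1/0.06590″ = 15.175 pc.
|d_B − d_A| = |15.175 − 10.194| = 4.981 pc = 4.981 × 3.262 ly = 16.248 ly.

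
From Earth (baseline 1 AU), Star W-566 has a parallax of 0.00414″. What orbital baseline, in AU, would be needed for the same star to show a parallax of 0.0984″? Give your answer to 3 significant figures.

Parallax scales linearly with baseline: p ∝ B, so B = p_target / p_Earth × 1 AU.
B = 0.0984 / 0.00414 = 23.768 AU.

23.8 AU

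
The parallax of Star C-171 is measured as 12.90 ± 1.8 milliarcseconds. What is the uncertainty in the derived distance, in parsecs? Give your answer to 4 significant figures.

10.82 pc

d = 1/p, so σ_d = σ_p / p².
σ_d = 0.00180 / (0.01290)² = 0.00180 / 0.00016641 = 10.817 pc.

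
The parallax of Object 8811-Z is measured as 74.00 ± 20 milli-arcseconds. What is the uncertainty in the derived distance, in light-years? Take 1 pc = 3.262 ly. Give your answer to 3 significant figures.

11.9 ly

d = 1/p, so σ_d = σ_p / p².
σ_d = 0.0200 / (0.07400)² = 0.0200 / 0.005476 = 3.6523 pc = 3.6523 × 3.262 ly = 11.914 ly.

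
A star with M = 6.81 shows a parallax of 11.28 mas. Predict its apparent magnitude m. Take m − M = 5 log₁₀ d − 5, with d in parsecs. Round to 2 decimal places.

d = 1/p = 1/0.01128″ = 88.652 pc.
m − M = 5 log₁₀ d − 5 = 5 log₁₀(88.652) − 5 = 9.7384 − 5 = 4.7384.
m = M + (m − M) = 6.81 + 4.7384 = 11.55.

m = 11.55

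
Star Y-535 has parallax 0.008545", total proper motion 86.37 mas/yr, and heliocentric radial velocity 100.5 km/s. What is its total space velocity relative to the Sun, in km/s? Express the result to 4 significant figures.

111.3 km/s

d = 1/p = 1/0.008545″ = 117.03 pc.
μ = 86.37 mas/yr = 0.08637 ″/yr.
v_t = 4.740 μ d = 4.740 × 0.08637 × 117.03 = 47.911 km/s.
v = √(v_r² + v_t²) = √(100.5² + 47.911²) = √12395.7 = 111.34 km/s.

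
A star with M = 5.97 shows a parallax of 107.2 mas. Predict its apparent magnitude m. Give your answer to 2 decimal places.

m = 5.82

d = 1/p = 1/0.1072″ = 9.3284 pc.
m − M = 5 log₁₀ d − 5 = 5 log₁₀(9.3284) − 5 = 4.8490 − 5 = -0.1510.
m = M + (m − M) = 5.97 + (-0.1510) = 5.82.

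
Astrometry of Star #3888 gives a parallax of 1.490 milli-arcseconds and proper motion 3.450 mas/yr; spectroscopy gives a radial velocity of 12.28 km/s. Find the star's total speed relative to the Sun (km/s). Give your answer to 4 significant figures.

d = 1/p = 1/0.001490″ = 671.14 pc.
μ = 3.450 mas/yr = 0.003450 ″/yr.
v_t = 4.740 μ d = 4.740 × 0.003450 × 671.14 = 10.975 km/s.
v = √(v_r² + v_t²) = √(12.28² + 10.975²) = √271.249 = 16.47 km/s.

16.47 km/s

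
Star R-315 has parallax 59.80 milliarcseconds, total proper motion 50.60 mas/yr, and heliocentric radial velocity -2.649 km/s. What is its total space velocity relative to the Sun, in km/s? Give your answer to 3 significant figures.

d = 1/p = 1/0.05980″ = 16.722 pc.
μ = 50.60 mas/yr = 0.05060 ″/yr.
v_t = 4.740 μ d = 4.740 × 0.05060 × 16.722 = 4.0107 km/s.
v = √(v_r² + v_t²) = √((-2.649)² + 4.0107²) = √23.1029 = 4.8065 km/s.

4.81 km/s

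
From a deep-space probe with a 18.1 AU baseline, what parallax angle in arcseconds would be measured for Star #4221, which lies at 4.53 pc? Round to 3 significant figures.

4.00 arcsec

p (arcsec) = B (AU) / d (pc).
p = 18.1 / 4.53 = 3.9956 arcsec.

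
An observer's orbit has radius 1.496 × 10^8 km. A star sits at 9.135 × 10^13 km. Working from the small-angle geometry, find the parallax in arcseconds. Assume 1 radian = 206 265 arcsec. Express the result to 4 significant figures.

θ ≈ B/d = (1.496 × 10^8) / (9.135 × 10^13) = 1.6377 × 10^-6 rad.
In arcseconds: 1.6377 × 10^-6 × 206265 = 0.3378″.

0.3378 arcsec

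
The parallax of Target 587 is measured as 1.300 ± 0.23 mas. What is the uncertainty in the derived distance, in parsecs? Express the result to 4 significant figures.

d = 1/p, so σ_d = σ_p / p².
σ_d = 0.000230 / (0.001300)² = 0.000230 / 0.00000169 = 136.09 pc.

136.1 pc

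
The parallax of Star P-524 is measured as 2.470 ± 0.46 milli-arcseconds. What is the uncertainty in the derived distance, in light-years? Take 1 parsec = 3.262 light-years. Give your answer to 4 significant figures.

246.0 ly

d = 1/p, so σ_d = σ_p / p².
σ_d = 0.000460 / (0.002470)² = 0.000460 / 0.0000061009 = 75.399 pc = 75.399 × 3.262 ly = 245.95 ly.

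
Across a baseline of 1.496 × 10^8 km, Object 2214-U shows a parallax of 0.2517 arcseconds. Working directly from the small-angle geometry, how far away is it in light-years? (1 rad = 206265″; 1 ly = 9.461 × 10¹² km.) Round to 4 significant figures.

12.96 ly

θ = 0.2517″ = 0.2517/206265 = 1.2203 × 10^-6 rad.
d = B/θ = (1.496 × 10^8) / (1.2203 × 10^-6) = 1.2259 × 10^14 km = (1.2259 × 10^14) / (9.461 × 10^12) ly = 12.957 ly.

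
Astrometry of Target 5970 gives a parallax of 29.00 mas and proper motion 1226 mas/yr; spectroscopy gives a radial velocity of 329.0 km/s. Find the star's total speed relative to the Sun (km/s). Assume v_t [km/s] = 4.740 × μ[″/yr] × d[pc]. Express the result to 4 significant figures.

385.2 km/s

d = 1/p = 1/0.02900″ = 34.483 pc.
μ = 1226 mas/yr = 1.226 ″/yr.
v_t = 4.740 μ d = 4.740 × 1.226 × 34.483 = 200.39 km/s.
v = √(v_r² + v_t²) = √(329.0² + 200.39²) = √148397 = 385.22 km/s.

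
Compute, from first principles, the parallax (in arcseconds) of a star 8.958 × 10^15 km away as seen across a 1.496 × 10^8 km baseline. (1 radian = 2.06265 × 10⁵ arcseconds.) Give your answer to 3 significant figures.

θ ≈ B/d = (1.496 × 10^8) / (8.958 × 10^15) = 1.6700 × 10^-8 rad.
In arcseconds: 1.6700 × 10^-8 × 206265 = 0.0034446″.

0.00344 arcsec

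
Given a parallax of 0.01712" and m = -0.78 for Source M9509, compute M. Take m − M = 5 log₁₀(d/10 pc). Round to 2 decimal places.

M = -4.61

d = 1/p = 1/0.01712″ = 58.411 pc.
m − M = 5 log₁₀(58.411) − 5 = 8.8325 − 5 = 3.8325.
M = m − (m − M) = -0.78 − 3.8325 = -4.61.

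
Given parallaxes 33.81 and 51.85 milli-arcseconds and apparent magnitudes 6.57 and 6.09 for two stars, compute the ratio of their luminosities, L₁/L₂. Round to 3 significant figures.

L₁/L₂ = 1.51

d₁ = 1/p₁ = 1/0.03381″ = 29.577 pc; d₂ = 1/p₂ = 1/0.05185″ = 19.286 pc.
M₁ = m₁ − 5 log₁₀ d₁ + 5 = 6.57 − 7.3548 + 5 = 4.2152.
M₂ = 6.09 − 6.4262 + 5 = 4.6638.
L₁/L₂ = 10^(0.4(M₂ − M₁)) = 10^(0.4 × 0.4486) = 10^0.17944 = 1.5116.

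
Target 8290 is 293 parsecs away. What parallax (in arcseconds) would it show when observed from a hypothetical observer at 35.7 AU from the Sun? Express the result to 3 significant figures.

0.122 arcsec

p (arcsec) = B (AU) / d (pc).
p = 35.7 / 293 = 0.12184 arcsec.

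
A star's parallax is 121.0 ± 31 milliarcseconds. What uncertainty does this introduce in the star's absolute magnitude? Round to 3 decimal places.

M = m − 5 log₁₀ d + 5 = m + 5 log₁₀ p + 5, so ∂M/∂p = 5/(p ln 10).
σ_M = (5/ln 10) · (σ_p/p) = 2.1715 × 31/121.0 = 2.1715 × 0.2562 = 0.55634.

σ_M = 0.556 mag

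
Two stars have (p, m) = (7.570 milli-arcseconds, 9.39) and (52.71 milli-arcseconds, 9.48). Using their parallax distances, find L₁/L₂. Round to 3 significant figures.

d₁ = 1/p₁ = 1/0.007570″ = 132.1 pc; d₂ = 1/p₂ = 1/0.05271″ = 18.972 pc.
M₁ = m₁ − 5 log₁₀ d₁ + 5 = 9.39 − 10.6045 + 5 = 3.7855.
M₂ = 9.48 − 6.3906 + 5 = 8.0894.
L₁/L₂ = 10^(0.4(M₂ − M₁)) = 10^(0.4 × 4.3039) = 10^1.72156 = 52.67.

L₁/L₂ = 52.7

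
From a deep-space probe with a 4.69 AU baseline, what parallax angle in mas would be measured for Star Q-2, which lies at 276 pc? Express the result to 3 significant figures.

p (arcsec) = B (AU) / d (pc).
p = 4.69 / 276 = 0.016993 arcsec = 16.993 mas.

17.0 mas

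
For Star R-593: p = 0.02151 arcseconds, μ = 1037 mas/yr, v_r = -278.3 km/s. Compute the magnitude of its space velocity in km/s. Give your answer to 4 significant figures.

360.1 km/s

d = 1/p = 1/0.02151″ = 46.49 pc.
μ = 1037 mas/yr = 1.037 ″/yr.
v_t = 4.740 μ d = 4.740 × 1.037 × 46.49 = 228.52 km/s.
v = √(v_r² + v_t²) = √((-278.3)² + 228.52²) = √129672 = 360.1 km/s.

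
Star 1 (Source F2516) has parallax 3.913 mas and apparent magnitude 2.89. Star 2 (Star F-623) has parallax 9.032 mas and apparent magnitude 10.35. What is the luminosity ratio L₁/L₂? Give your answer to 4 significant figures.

L₁/L₂ = 5135

d₁ = 1/p₁ = 1/0.003913″ = 255.56 pc; d₂ = 1/p₂ = 1/0.009032″ = 110.72 pc.
M₁ = m₁ − 5 log₁₀ d₁ + 5 = 2.89 − 12.0375 + 5 = -4.1475.
M₂ = 10.35 − 10.2211 + 5 = 5.1289.
L₁/L₂ = 10^(0.4(M₂ − M₁)) = 10^(0.4 × 9.2764) = 10^3.71056 = 5135.2.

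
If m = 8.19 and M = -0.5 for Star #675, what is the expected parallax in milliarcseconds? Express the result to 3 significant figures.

1.83 mas

m − M = 8.19 − (-0.5) = 8.69.
d = 10^((m−M)/5 + 1) = 10^2.738 = 547.02 pc.
p = 1/d = 1/547.02 = 0.0018281 arcsec = 1.8281 mas.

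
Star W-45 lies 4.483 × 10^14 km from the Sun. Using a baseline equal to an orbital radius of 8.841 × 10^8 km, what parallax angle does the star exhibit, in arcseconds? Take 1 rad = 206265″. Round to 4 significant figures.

0.4068 arcsec

θ ≈ B/d = (8.841 × 10^8) / (4.483 × 10^14) = 1.9721 × 10^-6 rad.
In arcseconds: 1.9721 × 10^-6 × 206265 = 0.40678″.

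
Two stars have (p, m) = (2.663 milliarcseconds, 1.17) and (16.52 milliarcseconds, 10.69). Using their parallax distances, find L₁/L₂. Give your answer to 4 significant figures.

L₁/L₂ = 247300

d₁ = 1/p₁ = 1/0.002663″ = 375.52 pc; d₂ = 1/p₂ = 1/0.01652″ = 60.533 pc.
M₁ = m₁ − 5 log₁₀ d₁ + 5 = 1.17 − 12.8732 + 5 = -6.7032.
M₂ = 10.69 − 8.9100 + 5 = 6.7800.
L₁/L₂ = 10^(0.4(M₂ − M₁)) = 10^(0.4 × 13.4832) = 10^5.39328 = 2.4733 × 10^5.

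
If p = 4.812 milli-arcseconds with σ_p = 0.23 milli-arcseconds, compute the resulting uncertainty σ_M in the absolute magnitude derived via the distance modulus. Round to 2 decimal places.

σ_M = 0.10 mag

M = m − 5 log₁₀ d + 5 = m + 5 log₁₀ p + 5, so ∂M/∂p = 5/(p ln 10).
σ_M = (5/ln 10) · (σ_p/p) = 2.1715 × 0.23/4.812 = 2.1715 × 0.047797 = 0.10379.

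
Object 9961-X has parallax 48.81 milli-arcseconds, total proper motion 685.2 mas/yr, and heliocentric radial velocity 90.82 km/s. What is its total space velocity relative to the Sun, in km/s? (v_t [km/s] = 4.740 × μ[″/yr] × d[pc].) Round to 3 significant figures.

113 km/s

d = 1/p = 1/0.04881″ = 20.488 pc.
μ = 685.2 mas/yr = 0.6852 ″/yr.
v_t = 4.740 μ d = 4.740 × 0.6852 × 20.488 = 66.542 km/s.
v = √(v_r² + v_t²) = √(90.82² + 66.542²) = √12676.1 = 112.59 km/s.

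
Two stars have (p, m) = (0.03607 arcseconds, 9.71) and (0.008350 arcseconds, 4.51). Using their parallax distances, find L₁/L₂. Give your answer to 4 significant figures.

d₁ = 1/p₁ = 1/0.03607″ = 27.724 pc; d₂ = 1/p₂ = 1/0.008350″ = 119.76 pc.
M₁ = m₁ − 5 log₁₀ d₁ + 5 = 9.71 − 7.2143 + 5 = 7.4957.
M₂ = 4.51 − 10.3916 + 5 = -0.8816.
L₁/L₂ = 10^(0.4(M₂ − M₁)) = 10^(0.4 × (-8.3773)) = 10^(-3.35092) = 0.00044574.

L₁/L₂ = 0.0004457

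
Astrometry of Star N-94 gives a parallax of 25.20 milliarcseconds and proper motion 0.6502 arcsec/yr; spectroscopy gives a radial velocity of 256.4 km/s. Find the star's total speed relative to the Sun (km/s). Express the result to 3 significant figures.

284 km/s

d = 1/p = 1/0.02520″ = 39.683 pc.
v_t = 4.740 μ d = 4.740 × 0.6502 × 39.683 = 122.3 km/s.
v = √(v_r² + v_t²) = √(256.4² + 122.3²) = √80698.3 = 284.07 km/s.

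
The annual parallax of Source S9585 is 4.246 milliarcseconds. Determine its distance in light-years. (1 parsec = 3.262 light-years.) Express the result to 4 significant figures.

768.3 light years

p = 4.246 milliarcseconds = 0.004246 arcsec.
d = 1/p = 1/0.004246 = 235.52 pc.
In light-years: 235.52 × 3.262 = 768.27 ly.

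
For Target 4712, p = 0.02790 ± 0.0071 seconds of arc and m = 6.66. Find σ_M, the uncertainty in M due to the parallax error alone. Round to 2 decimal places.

σ_M = 0.55 mag

M = m − 5 log₁₀ d + 5 = m + 5 log₁₀ p + 5, so ∂M/∂p = 5/(p ln 10).
σ_M = (5/ln 10) · (σ_p/p) = 2.1715 × 0.0071/0.02790 = 2.1715 × 0.25448 = 0.5526.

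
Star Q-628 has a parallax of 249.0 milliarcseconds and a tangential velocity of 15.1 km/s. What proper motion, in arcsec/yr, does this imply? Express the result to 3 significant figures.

0.793 arcsec/yr

d = 1/p = 1/0.2490″ = 4.0161 pc.
μ = v_t / (4.74 d) = 15.1 / (4.74 × 4.0161) = 15.1 / 19.036 = 0.79323 ″/yr.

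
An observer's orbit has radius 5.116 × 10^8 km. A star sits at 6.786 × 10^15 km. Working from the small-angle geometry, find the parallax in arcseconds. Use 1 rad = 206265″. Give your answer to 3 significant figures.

θ ≈ B/d = (5.116 × 10^8) / (6.786 × 10^15) = 7.5391 × 10^-8 rad.
In arcseconds: 7.5391 × 10^-8 × 206265 = 0.015551″.

0.0156 arcsec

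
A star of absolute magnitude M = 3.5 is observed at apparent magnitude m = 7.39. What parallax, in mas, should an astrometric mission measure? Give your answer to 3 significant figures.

m − M = 7.39 − 3.5 = 3.89.
d = 10^((m−M)/5 + 1) = 10^1.778 = 59.979 pc.
p = 1/d = 1/59.979 = 0.016673 arcsec = 16.673 mas.

16.7 mas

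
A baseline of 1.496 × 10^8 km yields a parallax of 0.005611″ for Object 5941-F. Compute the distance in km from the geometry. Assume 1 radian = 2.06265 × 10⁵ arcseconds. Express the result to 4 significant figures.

θ = 0.005611″ = 0.005611/206265 = 2.7203 × 10^-8 rad.
d = B/θ = (1.496 × 10^8) / (2.7203 × 10^-8) = 5.4994 × 10^15 km.

5.499 × 10^15 km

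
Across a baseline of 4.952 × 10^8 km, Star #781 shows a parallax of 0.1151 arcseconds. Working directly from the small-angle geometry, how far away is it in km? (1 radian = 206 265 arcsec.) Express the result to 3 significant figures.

8.87 × 10^14 km

θ = 0.1151″ = 0.1151/206265 = 5.5802 × 10^-7 rad.
d = B/θ = (4.952 × 10^8) / (5.5802 × 10^-7) = 8.8742 × 10^14 km.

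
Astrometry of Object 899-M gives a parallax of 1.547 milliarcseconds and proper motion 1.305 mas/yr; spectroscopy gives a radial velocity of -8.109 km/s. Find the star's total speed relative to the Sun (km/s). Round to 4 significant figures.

d = 1/p = 1/0.001547″ = 646.41 pc.
μ = 1.305 mas/yr = 0.001305 ″/yr.
v_t = 4.740 μ d = 4.740 × 0.001305 × 646.41 = 3.9985 km/s.
v = √(v_r² + v_t²) = √((-8.109)² + 3.9985²) = √81.7439 = 9.0412 km/s.

9.041 km/s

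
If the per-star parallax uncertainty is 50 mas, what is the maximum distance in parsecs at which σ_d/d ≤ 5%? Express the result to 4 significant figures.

1.000 pc

σ_d/d = σ_p/p, so the condition is σ_p/p ≤ 0.05, i.e. p ≥ σ_p/0.05.
p_min = 50/0.05 = 1000 mas = 1 arcsec.
d_max = 1/p_min = 1/1 = 1 pc.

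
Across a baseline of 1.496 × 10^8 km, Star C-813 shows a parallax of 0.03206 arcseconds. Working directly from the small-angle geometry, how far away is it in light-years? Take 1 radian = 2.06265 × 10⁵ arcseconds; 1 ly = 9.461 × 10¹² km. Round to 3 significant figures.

102 ly

θ = 0.03206″ = 0.03206/206265 = 1.5543 × 10^-7 rad.
d = B/θ = (1.496 × 10^8) / (1.5543 × 10^-7) = 9.6249 × 10^14 km = (9.6249 × 10^14) / (9.461 × 10^12) ly = 101.73 ly.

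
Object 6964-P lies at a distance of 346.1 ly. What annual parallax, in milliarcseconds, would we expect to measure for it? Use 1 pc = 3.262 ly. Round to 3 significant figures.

9.43 mas

d = 346.1 ly ÷ 3.262 = 106.1 pc.
p = 1/d = 1/106.1 = 0.0094251 arcsec.
= 0.0094251 × 1000 = 9.4251 mas.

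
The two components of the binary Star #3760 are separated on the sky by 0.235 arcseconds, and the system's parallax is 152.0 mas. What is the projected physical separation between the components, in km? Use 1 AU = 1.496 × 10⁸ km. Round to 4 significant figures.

2.313 × 10^8 km

d = 1/p = 1/0.1520″ = 6.5789 pc.
At distance d (pc), an angle of θ arcsec spans θ·d AU: s = 0.235 × 6.5789 = 1.546 AU.
= 1.546 × 1.496 × 10⁸ km = 2.3128 × 10^8 km.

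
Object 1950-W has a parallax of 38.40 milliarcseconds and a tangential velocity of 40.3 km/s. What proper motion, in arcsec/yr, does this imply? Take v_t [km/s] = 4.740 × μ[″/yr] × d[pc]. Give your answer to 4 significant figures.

0.3265 arcsec/yr

d = 1/p = 1/0.03840″ = 26.042 pc.
μ = v_t / (4.74 d) = 40.3 / (4.74 × 26.042) = 40.3 / 123.44 = 0.32647 ″/yr.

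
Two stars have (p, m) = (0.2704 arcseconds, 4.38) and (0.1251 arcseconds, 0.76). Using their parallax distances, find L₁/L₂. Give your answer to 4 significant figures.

L₁/L₂ = 0.007630

d₁ = 1/p₁ = 1/0.2704″ = 3.6982 pc; d₂ = 1/p₂ = 1/0.1251″ = 7.9936 pc.
M₁ = m₁ − 5 log₁₀ d₁ + 5 = 4.38 − 2.8400 + 5 = 6.5400.
M₂ = 0.76 − 4.5137 + 5 = 1.2463.
L₁/L₂ = 10^(0.4(M₂ − M₁)) = 10^(0.4 × (-5.2937)) = 10^(-2.11748) = 0.0076299.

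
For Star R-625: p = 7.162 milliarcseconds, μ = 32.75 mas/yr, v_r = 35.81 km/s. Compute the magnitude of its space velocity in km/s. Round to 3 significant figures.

41.9 km/s

d = 1/p = 1/0.007162″ = 139.63 pc.
μ = 32.75 mas/yr = 0.03275 ″/yr.
v_t = 4.740 μ d = 4.740 × 0.03275 × 139.63 = 21.675 km/s.
v = √(v_r² + v_t²) = √(35.81² + 21.675²) = √1752.16 = 41.859 km/s.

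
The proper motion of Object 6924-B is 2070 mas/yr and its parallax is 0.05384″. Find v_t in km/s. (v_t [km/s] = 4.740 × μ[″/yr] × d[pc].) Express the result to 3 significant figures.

d = 1/p = 1/0.05384″ = 18.574 pc.
μ = 2070 mas/yr = 2.07 ″/yr.
v_t = 4.74 × μ × d = 4.74 × 2.07 × 18.574 = 182.24 km/s.

182 km/s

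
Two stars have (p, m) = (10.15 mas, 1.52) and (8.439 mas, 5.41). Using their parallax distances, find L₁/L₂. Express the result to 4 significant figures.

L₁/L₂ = 24.87

d₁ = 1/p₁ = 1/0.01015″ = 98.522 pc; d₂ = 1/p₂ = 1/0.008439″ = 118.5 pc.
M₁ = m₁ − 5 log₁₀ d₁ + 5 = 1.52 − 9.9677 + 5 = -3.4477.
M₂ = 5.41 − 10.3686 + 5 = 0.0414.
L₁/L₂ = 10^(0.4(M₂ − M₁)) = 10^(0.4 × 3.4891) = 10^1.39564 = 24.868.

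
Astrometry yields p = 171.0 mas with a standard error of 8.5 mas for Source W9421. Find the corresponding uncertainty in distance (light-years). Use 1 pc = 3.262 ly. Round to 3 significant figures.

0.948 ly

d = 1/p, so σ_d = σ_p / p².
σ_d = 0.00850 / (0.1710)² = 0.00850 / 0.029241 = 0.29069 pc = 0.29069 × 3.262 ly = 0.94823 ly.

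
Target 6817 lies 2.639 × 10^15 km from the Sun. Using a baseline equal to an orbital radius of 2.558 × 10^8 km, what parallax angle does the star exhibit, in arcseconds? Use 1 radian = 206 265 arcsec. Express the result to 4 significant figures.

0.01999 arcsec

θ ≈ B/d = (2.558 × 10^8) / (2.639 × 10^15) = 9.6931 × 10^-8 rad.
In arcseconds: 9.6931 × 10^-8 × 206265 = 0.019993″.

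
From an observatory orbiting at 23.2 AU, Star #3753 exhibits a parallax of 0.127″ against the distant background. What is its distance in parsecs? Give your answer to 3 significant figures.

183 pc

With baseline B (in AU) and parallax p (in arcsec), d = B/p parsecs.
d = 23.2 / 0.127 = 182.68 pc.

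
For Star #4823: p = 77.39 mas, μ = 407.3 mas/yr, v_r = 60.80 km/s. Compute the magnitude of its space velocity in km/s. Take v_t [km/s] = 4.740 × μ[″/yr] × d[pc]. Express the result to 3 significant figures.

65.7 km/s

d = 1/p = 1/0.07739″ = 12.922 pc.
μ = 407.3 mas/yr = 0.4073 ″/yr.
v_t = 4.740 μ d = 4.740 × 0.4073 × 12.922 = 24.947 km/s.
v = √(v_r² + v_t²) = √(60.80² + 24.947²) = √4318.99 = 65.719 km/s.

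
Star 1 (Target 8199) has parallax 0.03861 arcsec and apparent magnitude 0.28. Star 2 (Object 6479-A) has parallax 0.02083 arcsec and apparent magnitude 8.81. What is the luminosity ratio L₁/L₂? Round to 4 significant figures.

d₁ = 1/p₁ = 1/0.03861″ = 25.9 pc; d₂ = 1/p₂ = 1/0.02083″ = 48.008 pc.
M₁ = m₁ − 5 log₁₀ d₁ + 5 = 0.28 − 7.0665 + 5 = -1.7865.
M₂ = 8.81 − 8.4066 + 5 = 5.4034.
L₁/L₂ = 10^(0.4(M₂ − M₁)) = 10^(0.4 × 7.1899) = 10^2.87596 = 751.55.

L₁/L₂ = 751.6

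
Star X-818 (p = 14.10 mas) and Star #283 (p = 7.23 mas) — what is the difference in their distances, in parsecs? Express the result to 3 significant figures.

67.4 pc

d_A = 1/0.01410″ = 70.922 pc; d_B = 1/0.007230″ = 138.31 pc.
|d_B − d_A| = |138.31 − 70.922| = 67.388 pc.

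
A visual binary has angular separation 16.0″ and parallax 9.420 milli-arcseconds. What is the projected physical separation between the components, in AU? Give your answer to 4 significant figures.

1699 AU

d = 1/p = 1/0.009420″ = 106.16 pc.
At distance d (pc), an angle of θ arcsec spans θ·d AU: s = 16.0 × 106.16 = 1698.6 AU.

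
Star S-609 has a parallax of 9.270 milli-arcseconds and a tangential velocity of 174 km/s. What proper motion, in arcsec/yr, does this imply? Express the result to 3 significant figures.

d = 1/p = 1/0.009270″ = 107.87 pc.
μ = v_t / (4.74 d) = 174 / (4.74 × 107.87) = 174 / 511.3 = 0.34031 ″/yr.

0.340 arcsec/yr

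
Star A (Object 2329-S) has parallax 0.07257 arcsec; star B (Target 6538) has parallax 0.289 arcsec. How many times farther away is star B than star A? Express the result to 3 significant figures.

Since d = 1/p, d_B/d_A = p_A/p_B.
= 0.07257 / 0.289 = 0.25111.

0.251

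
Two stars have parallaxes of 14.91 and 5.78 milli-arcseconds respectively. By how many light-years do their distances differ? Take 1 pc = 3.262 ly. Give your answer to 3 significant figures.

346 ly

d_A = 1/0.01491″ = 67.069 pc; d_B = 1/0.005780″ = 173.01 pc.
|d_B − d_A| = |173.01 − 67.069| = 105.94 pc = 105.94 × 3.262 ly = 345.58 ly.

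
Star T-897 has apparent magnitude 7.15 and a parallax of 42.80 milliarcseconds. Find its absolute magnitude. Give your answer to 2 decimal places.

M = 5.31

d = 1/p = 1/0.04280″ = 23.364 pc.
m − M = 5 log₁₀(23.364) − 5 = 6.8427 − 5 = 1.8427.
M = m − (m − M) = 7.15 − 1.8427 = 5.31.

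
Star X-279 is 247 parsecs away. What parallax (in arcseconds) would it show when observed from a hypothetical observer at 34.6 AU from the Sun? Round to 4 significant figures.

p (arcsec) = B (AU) / d (pc).
p = 34.6 / 247 = 0.14008 arcsec.

0.1401 arcsec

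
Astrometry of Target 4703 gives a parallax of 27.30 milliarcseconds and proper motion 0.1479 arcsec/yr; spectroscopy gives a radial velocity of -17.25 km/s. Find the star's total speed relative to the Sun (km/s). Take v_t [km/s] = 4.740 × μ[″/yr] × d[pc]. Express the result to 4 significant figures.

30.94 km/s

d = 1/p = 1/0.02730″ = 36.63 pc.
v_t = 4.740 μ d = 4.740 × 0.1479 × 36.63 = 25.679 km/s.
v = √(v_r² + v_t²) = √((-17.25)² + 25.679²) = √956.974 = 30.935 km/s.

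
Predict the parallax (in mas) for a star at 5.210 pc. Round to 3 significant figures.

p = 1/d = 1/5.21 = 0.19194 arcsec.
= 0.19194 × 1000 = 191.94 mas.

192 mas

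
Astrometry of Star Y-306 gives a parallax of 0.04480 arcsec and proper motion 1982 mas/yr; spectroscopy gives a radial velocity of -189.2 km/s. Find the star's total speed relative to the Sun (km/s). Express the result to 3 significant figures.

282 km/s

d = 1/p = 1/0.04480″ = 22.321 pc.
μ = 1982 mas/yr = 1.982 ″/yr.
v_t = 4.740 μ d = 4.740 × 1.982 × 22.321 = 209.7 km/s.
v = √(v_r² + v_t²) = √((-189.2)² + 209.7²) = √79770.7 = 282.44 km/s.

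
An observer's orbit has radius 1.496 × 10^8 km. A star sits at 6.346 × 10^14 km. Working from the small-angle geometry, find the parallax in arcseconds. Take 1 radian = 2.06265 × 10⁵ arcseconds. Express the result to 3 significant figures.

θ ≈ B/d = (1.496 × 10^8) / (6.346 × 10^14) = 2.3574 × 10^-7 rad.
In arcseconds: 2.3574 × 10^-7 × 206265 = 0.048625″.

0.0486 arcsec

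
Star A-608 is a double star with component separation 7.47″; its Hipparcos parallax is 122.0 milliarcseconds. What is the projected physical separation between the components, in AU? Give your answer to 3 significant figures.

61.2 AU

d = 1/p = 1/0.1220″ = 8.1967 pc.
At distance d (pc), an angle of θ arcsec spans θ·d AU: s = 7.47 × 8.1967 = 61.229 AU.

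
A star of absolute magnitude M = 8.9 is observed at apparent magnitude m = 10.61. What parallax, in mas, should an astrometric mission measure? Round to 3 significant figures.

45.5 mas

m − M = 10.61 − 8.9 = 1.71.
d = 10^((m−M)/5 + 1) = 10^1.342 = 21.979 pc.
p = 1/d = 1/21.979 = 0.045498 arcsec = 45.498 mas.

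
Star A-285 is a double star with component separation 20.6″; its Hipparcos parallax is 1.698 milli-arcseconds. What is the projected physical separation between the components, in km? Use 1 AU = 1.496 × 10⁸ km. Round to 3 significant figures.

d = 1/p = 1/0.001698″ = 588.93 pc.
At distance d (pc), an angle of θ arcsec spans θ·d AU: s = 20.6 × 588.93 = 12132 AU.
= 12132 × 1.496 × 10⁸ km = 1.8149 × 10^12 km.

1.81 × 10^12 km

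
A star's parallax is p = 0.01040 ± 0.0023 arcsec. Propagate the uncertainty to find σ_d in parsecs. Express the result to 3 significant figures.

21.3 pc

d = 1/p, so σ_d = σ_p / p².
σ_d = 0.00230 / (0.01040)² = 0.00230 / 0.00010816 = 21.265 pc.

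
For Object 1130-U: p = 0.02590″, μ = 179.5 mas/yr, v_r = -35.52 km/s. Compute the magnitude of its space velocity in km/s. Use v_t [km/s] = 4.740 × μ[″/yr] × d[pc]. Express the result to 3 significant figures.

48.4 km/s

d = 1/p = 1/0.02590″ = 38.61 pc.
μ = 179.5 mas/yr = 0.1795 ″/yr.
v_t = 4.740 μ d = 4.740 × 0.1795 × 38.61 = 32.851 km/s.
v = √(v_r² + v_t²) = √((-35.52)² + 32.851²) = √2340.86 = 48.382 km/s.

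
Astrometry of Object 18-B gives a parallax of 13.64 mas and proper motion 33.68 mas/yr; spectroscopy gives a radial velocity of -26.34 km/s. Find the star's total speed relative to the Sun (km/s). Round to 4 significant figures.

28.82 km/s

d = 1/p = 1/0.01364″ = 73.314 pc.
μ = 33.68 mas/yr = 0.03368 ″/yr.
v_t = 4.740 μ d = 4.740 × 0.03368 × 73.314 = 11.704 km/s.
v = √(v_r² + v_t²) = √((-26.34)² + 11.704²) = √830.779 = 28.823 km/s.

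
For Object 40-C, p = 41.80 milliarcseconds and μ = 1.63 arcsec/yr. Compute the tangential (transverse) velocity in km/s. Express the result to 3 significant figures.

185 km/s

d = 1/p = 1/0.04180″ = 23.923 pc.
v_t = 4.74 × μ × d = 4.74 × 1.63 × 23.923 = 184.83 km/s.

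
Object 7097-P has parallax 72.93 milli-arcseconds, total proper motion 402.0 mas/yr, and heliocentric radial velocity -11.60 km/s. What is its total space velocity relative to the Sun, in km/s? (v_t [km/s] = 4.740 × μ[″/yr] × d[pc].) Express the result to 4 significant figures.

28.59 km/s

d = 1/p = 1/0.07293″ = 13.712 pc.
μ = 402.0 mas/yr = 0.4020 ″/yr.
v_t = 4.740 μ d = 4.740 × 0.4020 × 13.712 = 26.128 km/s.
v = √(v_r² + v_t²) = √((-11.60)² + 26.128²) = √817.232 = 28.587 km/s.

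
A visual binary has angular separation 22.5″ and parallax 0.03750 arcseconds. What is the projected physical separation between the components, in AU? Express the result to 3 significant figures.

d = 1/p = 1/0.03750″ = 26.667 pc.
At distance d (pc), an angle of θ arcsec spans θ·d AU: s = 22.5 × 26.667 = 600.01 AU.

600 AU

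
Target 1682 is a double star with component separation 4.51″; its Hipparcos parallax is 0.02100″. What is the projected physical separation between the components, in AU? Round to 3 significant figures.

d = 1/p = 1/0.02100″ = 47.619 pc.
At distance d (pc), an angle of θ arcsec spans θ·d AU: s = 4.51 × 47.619 = 214.76 AU.

215 AU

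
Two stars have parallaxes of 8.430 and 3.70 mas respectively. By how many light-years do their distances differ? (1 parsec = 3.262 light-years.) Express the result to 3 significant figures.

495 ly

d_A = 1/0.008430″ = 118.62 pc; d_B = 1/0.003700″ = 270.27 pc.
|d_B − d_A| = |270.27 − 118.62| = 151.65 pc = 151.65 × 3.262 ly = 494.68 ly.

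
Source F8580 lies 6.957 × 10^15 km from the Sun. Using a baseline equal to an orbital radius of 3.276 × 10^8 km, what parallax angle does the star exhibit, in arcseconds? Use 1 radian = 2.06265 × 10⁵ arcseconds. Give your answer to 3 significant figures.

θ ≈ B/d = (3.276 × 10^8) / (6.957 × 10^15) = 4.7089 × 10^-8 rad.
In arcseconds: 4.7089 × 10^-8 × 206265 = 0.0097128″.

0.00971 arcsec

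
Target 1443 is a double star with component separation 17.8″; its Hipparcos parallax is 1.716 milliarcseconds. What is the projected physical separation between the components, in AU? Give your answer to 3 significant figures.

10400 AU

d = 1/p = 1/0.001716″ = 582.75 pc.
At distance d (pc), an angle of θ arcsec spans θ·d AU: s = 17.8 × 582.75 = 10373 AU.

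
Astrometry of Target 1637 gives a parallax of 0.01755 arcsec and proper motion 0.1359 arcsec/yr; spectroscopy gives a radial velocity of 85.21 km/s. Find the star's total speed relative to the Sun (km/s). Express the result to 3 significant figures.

d = 1/p = 1/0.01755″ = 56.98 pc.
v_t = 4.740 μ d = 4.740 × 0.1359 × 56.98 = 36.705 km/s.
v = √(v_r² + v_t²) = √(85.21² + 36.705²) = √8608 = 92.779 km/s.

92.8 km/s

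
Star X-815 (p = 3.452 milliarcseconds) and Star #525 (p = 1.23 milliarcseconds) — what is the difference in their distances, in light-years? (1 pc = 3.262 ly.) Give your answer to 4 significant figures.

d_A = 1/0.003452″ = 289.69 pc; d_B = 1/0.001230″ = 813.01 pc.
|d_B − d_A| = |813.01 − 289.69| = 523.32 pc = 523.32 × 3.262 ly = 1707.1 ly.

1707 ly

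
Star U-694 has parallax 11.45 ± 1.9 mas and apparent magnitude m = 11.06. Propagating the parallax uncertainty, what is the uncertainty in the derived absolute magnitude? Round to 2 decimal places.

σ_M = 0.36 mag

M = m − 5 log₁₀ d + 5 = m + 5 log₁₀ p + 5, so ∂M/∂p = 5/(p ln 10).
σ_M = (5/ln 10) · (σ_p/p) = 2.1715 × 1.9/11.45 = 2.1715 × 0.16594 = 0.36034.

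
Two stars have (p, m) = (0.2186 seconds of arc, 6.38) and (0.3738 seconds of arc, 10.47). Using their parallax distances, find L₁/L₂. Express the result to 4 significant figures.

d₁ = 1/p₁ = 1/0.2186″ = 4.5746 pc; d₂ = 1/p₂ = 1/0.3738″ = 2.6752 pc.
M₁ = m₁ − 5 log₁₀ d₁ + 5 = 6.38 − 3.3018 + 5 = 8.0782.
M₂ = 10.47 − 2.1368 + 5 = 13.3332.
L₁/L₂ = 10^(0.4(M₂ − M₁)) = 10^(0.4 × 5.2550) = 10^2.10200 = 126.47.

L₁/L₂ = 126.5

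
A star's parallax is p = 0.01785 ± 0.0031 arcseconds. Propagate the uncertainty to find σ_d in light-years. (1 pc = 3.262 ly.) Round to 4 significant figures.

31.74 ly

d = 1/p, so σ_d = σ_p / p².
σ_d = 0.00310 / (0.01785)² = 0.00310 / 0.00031862 = 9.7295 pc = 9.7295 × 3.262 ly = 31.738 ly.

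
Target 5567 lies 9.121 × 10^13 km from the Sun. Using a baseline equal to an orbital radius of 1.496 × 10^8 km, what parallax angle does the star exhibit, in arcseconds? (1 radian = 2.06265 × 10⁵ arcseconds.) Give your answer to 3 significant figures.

θ ≈ B/d = (1.496 × 10^8) / (9.121 × 10^13) = 1.6402 × 10^-6 rad.
In arcseconds: 1.6402 × 10^-6 × 206265 = 0.33832″.

0.338 arcsec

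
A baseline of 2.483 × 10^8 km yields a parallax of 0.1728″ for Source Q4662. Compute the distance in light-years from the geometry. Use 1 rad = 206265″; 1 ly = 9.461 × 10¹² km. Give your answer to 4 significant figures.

31.33 ly

θ = 0.1728″ = 0.1728/206265 = 8.3776 × 10^-7 rad.
d = B/θ = (2.483 × 10^8) / (8.3776 × 10^-7) = 2.9639 × 10^14 km = (2.9639 × 10^14) / (9.461 × 10^12) ly = 31.328 ly.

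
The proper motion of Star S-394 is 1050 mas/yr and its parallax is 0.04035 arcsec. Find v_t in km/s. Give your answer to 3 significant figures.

123 km/s

d = 1/p = 1/0.04035″ = 24.783 pc.
μ = 1050 mas/yr = 1.05 ″/yr.
v_t = 4.74 × μ × d = 4.74 × 1.05 × 24.783 = 123.34 km/s.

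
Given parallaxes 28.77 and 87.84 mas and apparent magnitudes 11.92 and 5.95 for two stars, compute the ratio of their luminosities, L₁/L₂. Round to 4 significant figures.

L₁/L₂ = 0.03815

d₁ = 1/p₁ = 1/0.02877″ = 34.758 pc; d₂ = 1/p₂ = 1/0.08784″ = 11.384 pc.
M₁ = m₁ − 5 log₁₀ d₁ + 5 = 11.92 − 7.7053 + 5 = 9.2147.
M₂ = 5.95 − 5.2815 + 5 = 5.6685.
L₁/L₂ = 10^(0.4(M₂ − M₁)) = 10^(0.4 × (-3.5462)) = 10^(-1.41848) = 0.038152.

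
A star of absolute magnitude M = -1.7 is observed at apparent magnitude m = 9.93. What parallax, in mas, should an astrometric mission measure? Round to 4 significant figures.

m − M = 9.93 − (-1.7) = 11.63.
d = 10^((m−M)/5 + 1) = 10^3.326 = 2118.4 pc.
p = 1/d = 1/2118.4 = 0.00047205 arcsec = 0.47205 mas.

0.4721 mas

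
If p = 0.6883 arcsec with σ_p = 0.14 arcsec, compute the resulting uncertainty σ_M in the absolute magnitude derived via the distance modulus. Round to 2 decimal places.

M = m − 5 log₁₀ d + 5 = m + 5 log₁₀ p + 5, so ∂M/∂p = 5/(p ln 10).
σ_M = (5/ln 10) · (σ_p/p) = 2.1715 × 0.14/0.6883 = 2.1715 × 0.2034 = 0.44168.

σ_M = 0.44 mag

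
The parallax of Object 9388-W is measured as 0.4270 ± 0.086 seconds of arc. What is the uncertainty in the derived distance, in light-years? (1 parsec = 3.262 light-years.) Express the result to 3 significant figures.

d = 1/p, so σ_d = σ_p / p².
σ_d = 0.0860 / (0.4270)² = 0.0860 / 0.18233 = 0.47167 pc = 0.47167 × 3.262 ly = 1.5386 ly.

1.54 ly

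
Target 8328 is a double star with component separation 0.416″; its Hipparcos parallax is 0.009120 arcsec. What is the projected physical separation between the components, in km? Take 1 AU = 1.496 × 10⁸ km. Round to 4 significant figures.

d = 1/p = 1/0.009120″ = 109.65 pc.
At distance d (pc), an angle of θ arcsec spans θ·d AU: s = 0.416 × 109.65 = 45.614 AU.
= 45.614 × 1.496 × 10⁸ km = 6.8239 × 10^9 km.

6.824 × 10^9 km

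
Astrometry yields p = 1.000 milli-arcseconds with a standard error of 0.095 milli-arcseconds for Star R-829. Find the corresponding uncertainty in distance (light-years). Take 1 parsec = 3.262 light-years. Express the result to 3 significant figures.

d = 1/p, so σ_d = σ_p / p².
σ_d = 0.0000950 / (0.001000)² = 0.0000950 / 0.000001 = 95 pc = 95 × 3.262 ly = 309.89 ly.

310 ly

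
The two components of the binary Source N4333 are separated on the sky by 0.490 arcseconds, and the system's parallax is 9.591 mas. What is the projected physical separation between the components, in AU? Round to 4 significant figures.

d = 1/p = 1/0.009591″ = 104.26 pc.
At distance d (pc), an angle of θ arcsec spans θ·d AU: s = 0.490 × 104.26 = 51.087 AU.

51.09 AU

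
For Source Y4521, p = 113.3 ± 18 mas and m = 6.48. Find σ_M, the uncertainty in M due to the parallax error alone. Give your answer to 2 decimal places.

M = m − 5 log₁₀ d + 5 = m + 5 log₁₀ p + 5, so ∂M/∂p = 5/(p ln 10).
σ_M = (5/ln 10) · (σ_p/p) = 2.1715 × 18/113.3 = 2.1715 × 0.15887 = 0.34499.

σ_M = 0.34 mag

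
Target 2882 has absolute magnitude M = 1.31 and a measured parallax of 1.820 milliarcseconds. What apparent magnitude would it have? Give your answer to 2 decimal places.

d = 1/p = 1/0.001820″ = 549.45 pc.
m − M = 5 log₁₀ d − 5 = 5 log₁₀(549.45) − 5 = 13.6996 − 5 = 8.6996.
m = M + (m − M) = 1.31 + 8.6996 = 10.01.

m = 10.01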